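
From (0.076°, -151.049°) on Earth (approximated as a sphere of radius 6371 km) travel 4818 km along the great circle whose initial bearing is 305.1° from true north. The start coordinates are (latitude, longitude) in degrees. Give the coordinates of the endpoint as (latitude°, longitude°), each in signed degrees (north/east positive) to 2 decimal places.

Angular distance δ = d/R = 4818/6371 = 0.75624 rad; initial bearing θ = 5.3250 rad.
sin φ₂ = sin φ₁ cos δ + cos φ₁ sin δ cos θ = (0.0013)(0.7274) + (1.0000)(0.6862)(0.5750) = 0.3955, so φ₂ = 23.30°.
Δλ = atan2(sin θ sin δ cos φ₁, cos δ − sin φ₁ sin φ₂) = atan2(-0.5614, 0.7269) = -37.680°.
λ₂ = -151.049° − 37.680° = -188.73° → 171.27° after wrapping to (−180°, 180°].

23.30°, 171.27°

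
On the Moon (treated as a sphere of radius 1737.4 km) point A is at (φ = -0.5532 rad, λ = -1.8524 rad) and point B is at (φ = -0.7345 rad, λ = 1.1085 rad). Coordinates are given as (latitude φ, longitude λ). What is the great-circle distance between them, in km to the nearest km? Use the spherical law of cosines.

3202 km

With latitudes φ₁ = -31.696°, φ₂ = -42.084° and longitude difference Δλ = 169.647°:
cos c = sin φ₁ sin φ₂ + cos φ₁ cos φ₂ cos Δλ = (-0.5254)(-0.6702) + (0.8508)(0.7422)(-0.9837) = -0.26905,
so c = arccos(-0.26905) = 1.84320 rad.
Distance = R·c = 1737.4 × 1.8432 ≈ 3202 km.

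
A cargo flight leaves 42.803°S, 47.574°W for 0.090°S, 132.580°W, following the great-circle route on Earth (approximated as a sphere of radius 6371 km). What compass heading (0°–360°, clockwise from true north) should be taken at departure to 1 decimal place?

273.3°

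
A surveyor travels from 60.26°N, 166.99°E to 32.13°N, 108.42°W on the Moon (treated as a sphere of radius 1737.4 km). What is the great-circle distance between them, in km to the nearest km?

In radians: φ₁ = 1.0517, φ₂ = 0.5608, Δλ = 84.590° = 1.4764 rad.
cos c = sin φ₁ sin φ₂ + cos φ₁ cos φ₂ cos Δλ = (0.8683)(0.5318) + (0.4961)(0.8468)(0.0943) = 0.50140,
so c = arccos(0.50140) = 1.04558 rad.
Distance = R·c = 1737.4 × 1.0456 ≈ 1817 km.

1817 km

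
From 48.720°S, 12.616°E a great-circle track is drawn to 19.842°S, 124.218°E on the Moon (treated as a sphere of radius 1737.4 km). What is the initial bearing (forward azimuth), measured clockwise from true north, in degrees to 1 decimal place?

119.0°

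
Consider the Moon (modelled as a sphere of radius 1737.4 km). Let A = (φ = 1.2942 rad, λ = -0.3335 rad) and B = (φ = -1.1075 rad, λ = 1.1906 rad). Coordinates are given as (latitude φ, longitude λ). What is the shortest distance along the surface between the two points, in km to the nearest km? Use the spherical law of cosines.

4511 km

With latitudes φ₁ = 74.152°, φ₂ = -63.455° and longitude difference Δλ = 87.324°:
cos c = sin φ₁ sin φ₂ + cos φ₁ cos φ₂ cos Δλ = (0.9620)(-0.8946) + (0.2731)(0.4469)(0.0467) = -0.85488,
so c = arccos(-0.85488) = 2.59612 rad.
Distance = R·c = 1737.4 × 2.5961 ≈ 4511 km.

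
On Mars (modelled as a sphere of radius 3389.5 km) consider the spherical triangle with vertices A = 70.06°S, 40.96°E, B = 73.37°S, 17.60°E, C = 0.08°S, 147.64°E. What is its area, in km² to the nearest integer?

1436479 km²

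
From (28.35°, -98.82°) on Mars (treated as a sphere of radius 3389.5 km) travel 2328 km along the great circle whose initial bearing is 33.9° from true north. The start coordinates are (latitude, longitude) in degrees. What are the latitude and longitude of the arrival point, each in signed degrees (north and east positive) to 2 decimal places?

56.14°, -59.42°

Angular distance δ = d/R = 2328/3389.5 = 0.68683 rad; initial bearing θ = 0.5917 rad.
sin φ₂ = sin φ₁ cos δ + cos φ₁ sin δ cos θ = (0.4749)(0.7733) + (0.8801)(0.6341)(0.8300) = 0.8304, so φ₂ = 56.14°.
Δλ = atan2(sin θ sin δ cos φ₁, cos δ − sin φ₁ sin φ₂) = atan2(0.3112, 0.3790) = 39.397°.
λ₂ = -98.820° + 39.397° = -59.42°.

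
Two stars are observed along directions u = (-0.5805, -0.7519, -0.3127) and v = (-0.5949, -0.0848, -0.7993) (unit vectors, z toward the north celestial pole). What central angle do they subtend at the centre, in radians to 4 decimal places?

0.8513 rad

u·v = 0.6590; |u| = 1.0001, |v| = 1.0000.
cos θ = (u·v)/(|u||v|) = 0.6590, so θ = 0.8513 rad.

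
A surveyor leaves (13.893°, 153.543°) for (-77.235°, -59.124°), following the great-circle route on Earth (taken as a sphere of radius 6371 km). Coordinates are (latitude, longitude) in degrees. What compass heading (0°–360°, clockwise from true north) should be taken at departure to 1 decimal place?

172.5°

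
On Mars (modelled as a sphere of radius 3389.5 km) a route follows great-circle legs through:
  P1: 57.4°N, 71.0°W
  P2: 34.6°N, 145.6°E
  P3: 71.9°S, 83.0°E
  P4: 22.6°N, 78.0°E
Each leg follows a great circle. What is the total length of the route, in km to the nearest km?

17304 km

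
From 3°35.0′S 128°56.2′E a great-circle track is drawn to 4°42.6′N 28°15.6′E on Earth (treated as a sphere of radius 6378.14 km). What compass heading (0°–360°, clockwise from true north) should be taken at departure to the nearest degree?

With φ₁ = -0.0625, φ₂ = 0.0822, Δλ = -1.7571 rad, the forward-azimuth formula gives
θ = atan2( sin Δλ cos φ₂ , cos φ₁ sin φ₂ − sin φ₁ cos φ₂ cos Δλ ) = atan2(-0.9794, 0.0704) = -85.89°.
Adding 360° brings this into [0°, 360°): 274°.

274°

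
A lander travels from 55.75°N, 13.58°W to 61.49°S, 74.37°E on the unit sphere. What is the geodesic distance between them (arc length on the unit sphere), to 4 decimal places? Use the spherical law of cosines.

2.3699

Let φ₁ = 0.9730 rad, φ₂ = -1.0732 rad, and Δλ = 1.5350 rad.
cos c = sin φ₁ sin φ₂ + cos φ₁ cos φ₂ cos Δλ = (0.8266)(-0.8787) + (0.5628)(0.4773)(0.0358) = -0.71674,
so c = arccos(-0.71674) = 2.36992 rad.
On the unit sphere the arc length equals the central angle: 2.3699.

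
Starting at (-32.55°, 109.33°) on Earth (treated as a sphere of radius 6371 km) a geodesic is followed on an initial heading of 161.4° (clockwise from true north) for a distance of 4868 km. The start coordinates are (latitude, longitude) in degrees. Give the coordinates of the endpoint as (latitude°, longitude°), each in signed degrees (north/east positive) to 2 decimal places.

-70.26°, 150.12°

Angular distance δ = d/R = 4868/6371 = 0.76409 rad; initial bearing θ = 2.8170 rad.
sin φ₂ = sin φ₁ cos δ + cos φ₁ sin δ cos θ = (-0.5380)(0.7220) + (0.8429)(0.6919)(-0.9478) = -0.9412, so φ₂ = -70.26°.
Δλ = atan2(sin θ sin δ cos φ₁, cos δ − sin φ₁ sin φ₂) = atan2(0.1860, 0.2156) = 40.786°.
λ₂ = 109.330° + 40.786° = 150.12°.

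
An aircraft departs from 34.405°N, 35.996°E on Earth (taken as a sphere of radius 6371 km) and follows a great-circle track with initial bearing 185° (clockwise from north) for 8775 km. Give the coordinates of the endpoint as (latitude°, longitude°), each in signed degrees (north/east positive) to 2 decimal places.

Angular distance δ = d/R = 8775/6371 = 1.37733 rad; initial bearing θ = 3.2289 rad.
sin φ₂ = sin φ₁ cos δ + cos φ₁ sin δ cos θ = (0.5650)(0.1923) + (0.8251)(0.9813)(-0.9962) = -0.6980, so φ₂ = -44.26°.
Δλ = atan2(sin θ sin δ cos φ₁, cos δ − sin φ₁ sin φ₂) = atan2(-0.0706, 0.5866) = -6.859°.
λ₂ = 35.996° − 6.859° = 29.14°.

-44.26°, 29.14°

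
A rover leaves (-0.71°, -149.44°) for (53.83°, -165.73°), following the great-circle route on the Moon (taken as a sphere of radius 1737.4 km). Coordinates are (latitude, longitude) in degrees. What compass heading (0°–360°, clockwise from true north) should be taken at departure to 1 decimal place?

348.5°

With φ₁ = -0.0124, φ₂ = 0.9395, Δλ = -0.2843 rad, the forward-azimuth formula gives
θ = atan2( sin Δλ cos φ₂ , cos φ₁ sin φ₂ − sin φ₁ cos φ₂ cos Δλ ) = atan2(-0.1655, 0.8142) = -11.49°.
Adding 360° brings this into [0°, 360°): 348.5°.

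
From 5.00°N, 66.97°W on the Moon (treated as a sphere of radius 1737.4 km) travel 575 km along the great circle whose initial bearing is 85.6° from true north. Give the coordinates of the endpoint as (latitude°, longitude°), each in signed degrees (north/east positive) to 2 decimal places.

6.16°, -47.95°

Angular distance δ = d/R = 575/1737.4 = 0.33095 rad; initial bearing θ = 1.4940 rad.
sin φ₂ = sin φ₁ cos δ + cos φ₁ sin δ cos θ = (0.0872)(0.9457) + (0.9962)(0.3249)(0.0767) = 0.1073, so φ₂ = 6.16°.
Δλ = atan2(sin θ sin δ cos φ₁, cos δ − sin φ₁ sin φ₂) = atan2(0.3228, 0.9364) = 19.018°.
λ₂ = -66.970° + 19.018° = -47.95°.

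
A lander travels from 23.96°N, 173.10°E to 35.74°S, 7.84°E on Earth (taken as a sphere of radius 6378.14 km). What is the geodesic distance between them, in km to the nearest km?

18107 km

With latitudes φ₁ = 23.960°, φ₂ = -35.740° and longitude difference Δλ = -165.260°:
Haversine: a = sin²(Δφ/2) + cos φ₁ cos φ₂ sin²(Δλ/2) = 0.2477 + (0.9138)(0.8117)(0.9835) = 0.97726.
Central angle c = 2·arcsin(√a) = 2.83887 rad.
Distance = R·c = 6378.14 × 2.8389 ≈ 18107 km.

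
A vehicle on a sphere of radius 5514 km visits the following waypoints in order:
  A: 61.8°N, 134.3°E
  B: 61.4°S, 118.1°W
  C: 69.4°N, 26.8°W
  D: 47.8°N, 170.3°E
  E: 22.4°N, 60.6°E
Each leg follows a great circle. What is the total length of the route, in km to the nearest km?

42438 km

Leg A→B: central angle 2.5721 rad, distance 14182.5 km.
Leg B→C: central angle 2.5422 rad, distance 14017.6 km.
Leg C→D: central angle 1.0843 rad, distance 5978.7 km.
Leg D→E: central angle 1.4978 rad, distance 8258.8 km.
Total: 14182.5 + 14017.6 + 5978.7 + 8258.8 ≈ 42438 km.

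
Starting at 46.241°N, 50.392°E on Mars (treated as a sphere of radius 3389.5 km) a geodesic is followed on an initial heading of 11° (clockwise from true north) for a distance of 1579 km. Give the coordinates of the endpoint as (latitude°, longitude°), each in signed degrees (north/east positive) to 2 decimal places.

Angular distance δ = d/R = 1579/3389.5 = 0.46585 rad; initial bearing θ = 0.1920 rad.
sin φ₂ = sin φ₁ cos δ + cos φ₁ sin δ cos θ = (0.7223)(0.8934) + (0.6916)(0.4492)(0.9816) = 0.9503, so φ₂ = 71.85°.
Δλ = atan2(sin θ sin δ cos φ₁, cos δ − sin φ₁ sin φ₂) = atan2(0.0593, 0.2071) = 15.971°.
λ₂ = 50.392° + 15.971° = 66.36°.

71.85°, 66.36°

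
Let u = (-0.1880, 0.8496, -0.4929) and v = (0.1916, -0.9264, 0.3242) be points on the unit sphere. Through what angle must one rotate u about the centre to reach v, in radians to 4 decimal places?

2.9559 rad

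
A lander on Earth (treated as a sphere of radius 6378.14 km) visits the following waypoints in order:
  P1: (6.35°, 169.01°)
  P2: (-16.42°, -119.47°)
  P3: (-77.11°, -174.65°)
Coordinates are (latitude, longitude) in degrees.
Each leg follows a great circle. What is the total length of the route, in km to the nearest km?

Leg P1→P2: central angle 1.2965 rad, distance 8269.0 km.
Leg P2→P3: central angle 1.1617 rad, distance 7409.8 km.
Total: 8269.0 + 7409.8 ≈ 15679 km.

15679 km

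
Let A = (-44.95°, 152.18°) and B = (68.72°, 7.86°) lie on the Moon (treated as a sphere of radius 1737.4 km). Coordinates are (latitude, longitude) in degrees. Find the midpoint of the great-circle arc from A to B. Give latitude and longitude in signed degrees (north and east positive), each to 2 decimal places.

25.90°, 125.04°

The central angle between A and B is δ = 2.6199 rad.
With f = 0.5, the slerp weights are sin((1−f)δ)/sin δ = 1.9386 and sin(fδ)/sin δ = 1.9386.
Weighted sum of the unit vectors: (1.9386)·(-0.6259,0.3303,-0.7065) + (1.9386)·(0.3595,0.0496,0.9318) = (-0.5165, 0.7365, 0.4368).
Converting back: φ = atan2(z, √(x²+y²)) = 25.90°, λ = atan2(y, x) = 125.04°.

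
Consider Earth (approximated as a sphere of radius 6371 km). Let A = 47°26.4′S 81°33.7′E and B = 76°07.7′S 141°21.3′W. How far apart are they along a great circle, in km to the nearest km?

5937 km

In radians: φ₁ = -0.8280, φ₂ = -1.3287, Δλ = 137.083° = 2.3926 rad.
cos c = sin φ₁ sin φ₂ + cos φ₁ cos φ₂ cos Δλ = (-0.7366)(-0.9708) + (0.6764)(0.2397)(-0.7323) = 0.59633,
so c = arccos(0.59633) = 0.93187 rad.
Distance = R·c = 6371 × 0.9319 ≈ 5937 km.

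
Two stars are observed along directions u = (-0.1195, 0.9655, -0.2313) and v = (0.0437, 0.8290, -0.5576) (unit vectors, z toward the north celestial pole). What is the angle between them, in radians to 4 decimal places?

u·v = 0.9242; |u| = 1.0000, |v| = 1.0000.
cos θ = (u·v)/(|u||v|) = 0.9241, so θ = 0.3920 rad.

0.3920 rad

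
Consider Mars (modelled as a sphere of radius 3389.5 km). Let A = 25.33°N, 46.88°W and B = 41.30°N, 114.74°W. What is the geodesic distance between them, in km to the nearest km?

3398 km

Let φ₁ = 0.4421 rad, φ₂ = 0.7208 rad, and Δλ = -1.1844 rad.
cos c = sin φ₁ sin φ₂ + cos φ₁ cos φ₂ cos Δλ = (0.4278)(0.6600) + (0.9039)(0.7513)(0.3769) = 0.53828,
so c = arccos(0.53828) = 1.00240 rad.
Distance = R·c = 3389.5 × 1.0024 ≈ 3398 km.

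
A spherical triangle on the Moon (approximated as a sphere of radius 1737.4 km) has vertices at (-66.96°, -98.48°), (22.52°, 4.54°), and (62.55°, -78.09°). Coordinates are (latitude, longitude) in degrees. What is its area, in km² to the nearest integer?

6868406 km²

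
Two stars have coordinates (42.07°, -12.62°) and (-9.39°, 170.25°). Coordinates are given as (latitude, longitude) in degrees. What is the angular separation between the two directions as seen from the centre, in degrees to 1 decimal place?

147.2°

With latitudes φ₁ = 42.070°, φ₂ = -9.390° and longitude difference Δλ = -177.130°:
Haversine: a = sin²(Δφ/2) + cos φ₁ cos φ₂ sin²(Δλ/2) = 0.1885 + (0.7423)(0.9866)(0.9994) = 0.92039.
Central angle c = 2·arcsin(√a) = 2.56952 rad.
So the angular separation is 147.2°.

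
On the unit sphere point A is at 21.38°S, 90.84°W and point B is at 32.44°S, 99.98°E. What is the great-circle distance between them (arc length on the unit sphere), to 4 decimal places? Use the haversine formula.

In radians: φ₁ = -0.3732, φ₂ = -0.5662, Δλ = -169.180° = -2.9527 rad.
Haversine: a = sin²(Δφ/2) + cos φ₁ cos φ₂ sin²(Δλ/2) = 0.0093 + (0.9312)(0.8440)(0.9911) = 0.78818.
Central angle c = 2·arcsin(√a) = 2.18505 rad.
On the unit sphere the arc length equals the central angle: 2.1851.

2.1851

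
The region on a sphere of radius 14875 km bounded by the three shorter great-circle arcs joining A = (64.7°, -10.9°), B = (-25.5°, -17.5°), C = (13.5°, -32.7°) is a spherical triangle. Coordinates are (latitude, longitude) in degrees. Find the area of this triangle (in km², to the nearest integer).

Side lengths (central angles): a = 0.7281, b = 0.9312, c = 1.5768 rad; semiperimeter s = 1.6181.
By l'Huilier's theorem, tan(E/4) = √[tan(s/2) tan((s−a)/2) tan((s−b)/2) tan((s−c)/2)], giving spherical excess E = 0.2425 rad.
Area = E·R² = 0.2425 × (14875)² ≈ 53662971 km².

53662971 km²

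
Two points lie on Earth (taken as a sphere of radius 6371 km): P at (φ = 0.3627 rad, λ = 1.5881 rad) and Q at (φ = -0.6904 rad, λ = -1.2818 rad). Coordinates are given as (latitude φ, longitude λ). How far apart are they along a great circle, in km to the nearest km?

17455 km

In radians: φ₁ = 0.3627, φ₂ = -0.6904, Δλ = -164.433° = -2.8699 rad.
cos c = sin φ₁ sin φ₂ + cos φ₁ cos φ₂ cos Δλ = (0.3548)(-0.6368) + (0.9349)(0.7710)(-0.9633) = -0.92034,
so c = arccos(-0.92034) = 2.73975 rad.
Distance = R·c = 6371 × 2.7398 ≈ 17455 km.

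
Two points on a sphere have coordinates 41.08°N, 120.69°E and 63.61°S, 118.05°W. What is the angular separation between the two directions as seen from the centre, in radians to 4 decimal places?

With latitudes φ₁ = 41.080°, φ₂ = -63.610° and longitude difference Δλ = 121.260°:
Haversine: a = sin²(Δφ/2) + cos φ₁ cos φ₂ sin²(Δλ/2) = 0.6268 + (0.7538)(0.4445)(0.7595) = 0.88125.
Central angle c = 2·arcsin(√a) = 2.43796 rad.
So the angular separation is 2.4380 rad.

2.4380 rad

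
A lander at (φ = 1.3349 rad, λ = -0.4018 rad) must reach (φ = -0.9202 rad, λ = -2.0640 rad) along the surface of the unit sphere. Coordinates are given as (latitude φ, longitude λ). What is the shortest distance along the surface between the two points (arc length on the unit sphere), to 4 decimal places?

With latitudes φ₁ = 76.484°, φ₂ = -52.724° and longitude difference Δλ = -95.237°:
cos c = sin φ₁ sin φ₂ + cos φ₁ cos φ₂ cos Δλ = (0.9723)(-0.7957) + (0.2337)(0.6057)(-0.0913) = -0.78661,
so c = arccos(-0.78661) = 2.47609 rad.
On the unit sphere the arc length equals the central angle: 2.4761.

2.4761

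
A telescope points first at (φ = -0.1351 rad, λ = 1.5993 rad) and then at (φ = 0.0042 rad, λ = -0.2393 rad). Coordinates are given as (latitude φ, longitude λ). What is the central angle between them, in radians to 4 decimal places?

1.8367 rad

In radians: φ₁ = -0.1351, φ₂ = 0.0042, Δλ = -105.344° = -1.8386 rad.
cos c = sin φ₁ sin φ₂ + cos φ₁ cos φ₂ cos Δλ = (-0.1347)(0.0042) + (0.9909)(1.0000)(-0.2646) = -0.26277,
so c = arccos(-0.26277) = 1.83668 rad.
So the angular separation is 1.8367 rad.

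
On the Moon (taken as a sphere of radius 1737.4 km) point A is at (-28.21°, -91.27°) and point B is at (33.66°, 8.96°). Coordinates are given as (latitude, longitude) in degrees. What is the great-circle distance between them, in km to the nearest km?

With latitudes φ₁ = -28.210°, φ₂ = 33.660° and longitude difference Δλ = 100.230°:
cos c = sin φ₁ sin φ₂ + cos φ₁ cos φ₂ cos Δλ = (-0.4727)(0.5543) + (0.8812)(0.8323)(-0.1776) = -0.39227,
so c = arccos(-0.39227) = 1.97389 rad.
Distance = R·c = 1737.4 × 1.9739 ≈ 3429 km.

3429 km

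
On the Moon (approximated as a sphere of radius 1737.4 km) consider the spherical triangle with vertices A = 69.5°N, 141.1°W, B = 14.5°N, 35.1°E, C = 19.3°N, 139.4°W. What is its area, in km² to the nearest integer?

Side lengths (central angles): a = 2.5442, b = 0.8763, c = 1.6748 rad; semiperimeter s = 2.5476.
By l'Huilier's theorem, tan(E/4) = √[tan(s/2) tan((s−a)/2) tan((s−b)/2) tan((s−c)/2)], giving spherical excess E = 0.2164 rad.
Area = E·R² = 0.2164 × (1737.4)² ≈ 653231 km².

653231 km²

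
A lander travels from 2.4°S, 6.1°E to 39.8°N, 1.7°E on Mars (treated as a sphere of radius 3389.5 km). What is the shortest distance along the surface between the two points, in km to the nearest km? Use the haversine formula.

2508 km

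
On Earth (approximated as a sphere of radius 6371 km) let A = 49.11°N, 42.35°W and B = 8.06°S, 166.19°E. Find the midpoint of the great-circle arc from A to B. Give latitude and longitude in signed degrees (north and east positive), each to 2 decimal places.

49.84°, -156.81°

The central angle between A and B is δ = 2.3123 rad.
With f = 0.5, the slerp weights are sin((1−f)δ)/sin δ = 1.2411 and sin(fδ)/sin δ = 1.2411.
Weighted sum of the unit vectors: (1.2411)·(0.4838,-0.4410,0.7560) + (1.2411)·(-0.9615,0.2363,-0.1402) = (-0.5929, -0.2540, 0.7642).
Converting back: φ = atan2(z, √(x²+y²)) = 49.84°, λ = atan2(y, x) = -156.81°.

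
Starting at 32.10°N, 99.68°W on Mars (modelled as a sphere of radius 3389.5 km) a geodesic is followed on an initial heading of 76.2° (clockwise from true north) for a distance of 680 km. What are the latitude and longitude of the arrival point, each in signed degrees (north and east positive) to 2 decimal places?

34.13°, -86.16°

Angular distance δ = d/R = 680/3389.5 = 0.20062 rad; initial bearing θ = 1.3299 rad.
sin φ₂ = sin φ₁ cos δ + cos φ₁ sin δ cos θ = (0.5314)(0.9799) + (0.8471)(0.1993)(0.2385) = 0.5610, so φ₂ = 34.13°.
Δλ = atan2(sin θ sin δ cos φ₁, cos δ − sin φ₁ sin φ₂) = atan2(0.1639, 0.6818) = 13.520°.
λ₂ = -99.680° + 13.520° = -86.16°.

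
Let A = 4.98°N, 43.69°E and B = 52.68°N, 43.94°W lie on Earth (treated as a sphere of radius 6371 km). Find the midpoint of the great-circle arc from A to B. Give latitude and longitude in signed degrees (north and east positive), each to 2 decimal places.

Central angle δ = 1.4766 rad. Interpolating on the sphere with fraction f = 0.5:
P = [sin((1−f)δ)·A + sin(fδ)·B] / sin δ = 0.6760·A + 0.6760·B in Cartesian coordinates,
giving P = (0.7821, 0.1808, 0.5963), i.e. latitude 36.61°, longitude 13.02°.

36.61°, 13.02°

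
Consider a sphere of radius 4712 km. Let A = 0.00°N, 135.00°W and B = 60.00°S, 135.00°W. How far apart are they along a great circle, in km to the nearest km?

4934 km

With latitudes φ₁ = 0.000°, φ₂ = -60.000° and longitude difference Δλ = 0.000°:
Haversine: a = sin²(Δφ/2) + cos φ₁ cos φ₂ sin²(Δλ/2) = 0.2500 + (1.0000)(0.5000)(0.0000) = 0.25000.
Central angle c = 2·arcsin(√a) = 1.04720 rad.
Distance = R·c = 4712 × 1.0472 ≈ 4934 km.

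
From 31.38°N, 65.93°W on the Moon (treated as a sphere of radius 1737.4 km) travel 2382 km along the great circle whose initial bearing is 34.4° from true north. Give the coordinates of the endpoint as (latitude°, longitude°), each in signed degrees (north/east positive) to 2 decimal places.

Angular distance δ = d/R = 2382/1737.4 = 1.37101 rad; initial bearing θ = 0.6004 rad.
sin φ₂ = sin φ₁ cos δ + cos φ₁ sin δ cos θ = (0.5207)(0.1985) + (0.8537)(0.9801)(0.8251) = 0.7938, so φ₂ = 52.54°.
Δλ = atan2(sin θ sin δ cos φ₁, cos δ − sin φ₁ sin φ₂) = atan2(0.4727, -0.2149) = 114.442°.
λ₂ = -65.930° + 114.442° = 48.51°.

52.54°, 48.51°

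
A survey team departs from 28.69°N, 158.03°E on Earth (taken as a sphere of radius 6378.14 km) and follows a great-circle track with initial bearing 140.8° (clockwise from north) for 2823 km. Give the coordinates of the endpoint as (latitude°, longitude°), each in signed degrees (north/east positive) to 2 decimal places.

Angular distance δ = d/R = 2823/6378.14 = 0.44261 rad; initial bearing θ = 2.4574 rad.
sin φ₂ = sin φ₁ cos δ + cos φ₁ sin δ cos θ = (0.4801)(0.9036) + (0.8772)(0.4283)(-0.7749) = 0.1427, so φ₂ = 8.20°.
Δλ = atan2(sin θ sin δ cos φ₁, cos δ − sin φ₁ sin φ₂) = atan2(0.2375, 0.8352) = 15.872°.
λ₂ = 158.030° + 15.872° = 173.90°.

8.20°, 173.90°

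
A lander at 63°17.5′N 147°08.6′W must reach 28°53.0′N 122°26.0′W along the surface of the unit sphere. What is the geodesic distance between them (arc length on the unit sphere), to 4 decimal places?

0.6616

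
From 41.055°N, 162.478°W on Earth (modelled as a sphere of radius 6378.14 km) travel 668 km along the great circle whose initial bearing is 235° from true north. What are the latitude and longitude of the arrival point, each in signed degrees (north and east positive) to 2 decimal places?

37.44°, -168.67°

Angular distance δ = d/R = 668/6378.14 = 0.10473 rad; initial bearing θ = 4.1015 rad.
sin φ₂ = sin φ₁ cos δ + cos φ₁ sin δ cos θ = (0.6568)(0.9945) + (0.7541)(0.1045)(-0.5736) = 0.6080, so φ₂ = 37.44°.
Δλ = atan2(sin θ sin δ cos φ₁, cos δ − sin φ₁ sin φ₂) = atan2(-0.0646, 0.5952) = -6.192°.
λ₂ = -162.478° − 6.192° = -168.67°.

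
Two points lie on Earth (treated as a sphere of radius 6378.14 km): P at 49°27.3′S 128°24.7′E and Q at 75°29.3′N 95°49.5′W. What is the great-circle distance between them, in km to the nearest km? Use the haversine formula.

Let φ₁ = -0.8632 rad, φ₂ = 1.3175 rad, and Δλ = 2.3695 rad.
Haversine: a = sin²(Δφ/2) + cos φ₁ cos φ₂ sin²(Δλ/2) = 0.7864 + (0.6500)(0.2506)(0.8582) = 0.92618.
Central angle c = 2·arcsin(√a) = 2.59127 rad.
Distance = R·c = 6378.14 × 2.5913 ≈ 16527 km.

16527 km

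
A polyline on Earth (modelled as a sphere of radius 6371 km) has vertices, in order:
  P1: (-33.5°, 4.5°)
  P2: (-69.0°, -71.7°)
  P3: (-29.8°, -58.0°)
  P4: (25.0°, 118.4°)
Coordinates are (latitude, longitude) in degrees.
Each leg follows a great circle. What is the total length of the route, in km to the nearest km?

29835 km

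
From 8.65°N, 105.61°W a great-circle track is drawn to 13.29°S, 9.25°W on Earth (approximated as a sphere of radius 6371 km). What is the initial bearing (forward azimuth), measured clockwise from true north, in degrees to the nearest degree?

With φ₁ = 0.1510, φ₂ = -0.2320, Δλ = 1.6818 rad, the forward-azimuth formula gives
θ = atan2( sin Δλ cos φ₂ , cos φ₁ sin φ₂ − sin φ₁ cos φ₂ cos Δλ ) = atan2(0.9672, -0.2111) = 102.31°.
So the initial bearing is 102°.

102°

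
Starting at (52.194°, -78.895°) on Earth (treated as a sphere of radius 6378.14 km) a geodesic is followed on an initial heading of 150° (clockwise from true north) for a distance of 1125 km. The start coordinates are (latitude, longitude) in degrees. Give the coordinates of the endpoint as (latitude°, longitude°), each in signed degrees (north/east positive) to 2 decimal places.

Angular distance δ = d/R = 1125/6378.14 = 0.17638 rad; initial bearing θ = 2.6180 rad.
sin φ₂ = sin φ₁ cos δ + cos φ₁ sin δ cos θ = (0.7901)(0.9845) + (0.6130)(0.1755)(-0.8660) = 0.6847, so φ₂ = 43.21°.
Δλ = atan2(sin θ sin δ cos φ₁, cos δ − sin φ₁ sin φ₂) = atan2(0.0538, 0.4435) = 6.914°.
λ₂ = -78.895° + 6.914° = -71.98°.

43.21°, -71.98°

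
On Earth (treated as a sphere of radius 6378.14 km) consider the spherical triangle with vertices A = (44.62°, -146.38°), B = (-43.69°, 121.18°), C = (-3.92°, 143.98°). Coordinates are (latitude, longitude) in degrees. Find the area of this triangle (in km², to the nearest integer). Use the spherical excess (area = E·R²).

Side lengths (central angles): a = 0.7781, b = 1.3704, c = 2.1026 rad; semiperimeter s = 2.1256.
By l'Huilier's theorem, tan(E/4) = √[tan(s/2) tan((s−a)/2) tan((s−b)/2) tan((s−c)/2)], giving spherical excess E = 0.3224 rad.
Area = E·R² = 0.3224 × (6378.14)² ≈ 13116753 km².

13116753 km²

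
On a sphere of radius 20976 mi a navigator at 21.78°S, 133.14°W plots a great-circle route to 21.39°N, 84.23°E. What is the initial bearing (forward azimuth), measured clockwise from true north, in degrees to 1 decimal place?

276.5°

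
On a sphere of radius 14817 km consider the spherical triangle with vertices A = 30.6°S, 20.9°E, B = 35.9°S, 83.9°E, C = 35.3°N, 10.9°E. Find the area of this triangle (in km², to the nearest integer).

Side lengths (central angles): a = 1.7169, b = 1.1618, c = 0.9084 rad; semiperimeter s = 1.8935.
By l'Huilier's theorem, tan(E/4) = √[tan(s/2) tan((s−a)/2) tan((s−b)/2) tan((s−c)/2)], giving spherical excess E = 0.6309 rad.
Area = E·R² = 0.6309 × (14817)² ≈ 138499865 km².

138499865 km²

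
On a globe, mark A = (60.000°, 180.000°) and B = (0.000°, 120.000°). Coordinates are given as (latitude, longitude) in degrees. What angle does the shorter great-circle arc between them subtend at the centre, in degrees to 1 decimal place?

75.5°

Let φ₁ = 1.0472 rad, φ₂ = 0.0000 rad, and Δλ = -1.0472 rad.
Haversine: a = sin²(Δφ/2) + cos φ₁ cos φ₂ sin²(Δλ/2) = 0.2500 + (0.5000)(1.0000)(0.2500) = 0.37500.
Central angle c = 2·arcsin(√a) = 1.31812 rad.
So the angular separation is 75.5°.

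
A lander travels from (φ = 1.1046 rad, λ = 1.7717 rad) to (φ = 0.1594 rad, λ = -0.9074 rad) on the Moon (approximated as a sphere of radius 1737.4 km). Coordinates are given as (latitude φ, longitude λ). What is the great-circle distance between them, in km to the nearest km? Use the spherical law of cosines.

In radians: φ₁ = 1.1046, φ₂ = 0.1594, Δλ = -153.501° = -2.6791 rad.
cos c = sin φ₁ sin φ₂ + cos φ₁ cos φ₂ cos Δλ = (0.8933)(0.1587) + (0.4495)(0.9873)(-0.8949) = -0.25538,
so c = arccos(-0.25538) = 1.82904 rad.
Distance = R·c = 1737.4 × 1.8290 ≈ 3178 km.

3178 km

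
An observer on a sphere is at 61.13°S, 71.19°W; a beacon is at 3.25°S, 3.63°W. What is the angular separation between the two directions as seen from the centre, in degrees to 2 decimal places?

Let φ₁ = -1.0669 rad, φ₂ = -0.0567 rad, and Δλ = 1.1791 rad.
Haversine: a = sin²(Δφ/2) + cos φ₁ cos φ₂ sin²(Δλ/2) = 0.2342 + (0.4828)(0.9984)(0.3091) = 0.38317.
Central angle c = 2·arcsin(√a) = 1.33496 rad.
So the angular separation is 76.49°.

76.49°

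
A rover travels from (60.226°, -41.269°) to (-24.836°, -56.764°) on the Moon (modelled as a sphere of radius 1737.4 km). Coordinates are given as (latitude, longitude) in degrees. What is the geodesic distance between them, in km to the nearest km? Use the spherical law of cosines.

In radians: φ₁ = 1.0511, φ₂ = -0.4335, Δλ = -15.495° = -0.2704 rad.
cos c = sin φ₁ sin φ₂ + cos φ₁ cos φ₂ cos Δλ = (0.8680)(-0.4200) + (0.4966)(0.9075)(0.9637) = 0.06970,
so c = arccos(0.06970) = 1.50104 rad.
Distance = R·c = 1737.4 × 1.5010 ≈ 2608 km.

2608 km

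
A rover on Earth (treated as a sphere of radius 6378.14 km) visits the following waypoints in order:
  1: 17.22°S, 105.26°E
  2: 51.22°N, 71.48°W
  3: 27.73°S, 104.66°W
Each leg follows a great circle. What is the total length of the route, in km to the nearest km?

25613 km

Leg 1→2: central angle 2.5465 rad, distance 16241.6 km.
Leg 2→3: central angle 1.4693 rad, distance 9371.7 km.
Total: 16241.6 + 9371.7 ≈ 25613 km.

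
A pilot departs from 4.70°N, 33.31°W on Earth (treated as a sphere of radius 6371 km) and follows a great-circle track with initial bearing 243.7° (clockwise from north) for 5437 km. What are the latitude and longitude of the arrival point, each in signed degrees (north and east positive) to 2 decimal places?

-16.19°, -78.01°

Angular distance δ = d/R = 5437/6371 = 0.85340 rad; initial bearing θ = 4.2534 rad.
sin φ₂ = sin φ₁ cos δ + cos φ₁ sin δ cos θ = (0.0819)(0.6574) + (0.9966)(0.7535)(-0.4431) = -0.2789, so φ₂ = -16.19°.
Δλ = atan2(sin θ sin δ cos φ₁, cos δ − sin φ₁ sin φ₂) = atan2(-0.6732, 0.6803) = -44.702°.
λ₂ = -33.310° − 44.702° = -78.01°.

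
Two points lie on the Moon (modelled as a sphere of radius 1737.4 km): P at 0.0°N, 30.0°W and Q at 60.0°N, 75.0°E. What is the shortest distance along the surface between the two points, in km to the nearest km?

2955 km

With latitudes φ₁ = 0.000°, φ₂ = 60.000° and longitude difference Δλ = 105.000°:
cos c = sin φ₁ sin φ₂ + cos φ₁ cos φ₂ cos Δλ = (0.0000)(0.8660) + (1.0000)(0.5000)(-0.2588) = -0.12941,
so c = arccos(-0.12941) = 1.70057 rad.
Distance = R·c = 1737.4 × 1.7006 ≈ 2955 km.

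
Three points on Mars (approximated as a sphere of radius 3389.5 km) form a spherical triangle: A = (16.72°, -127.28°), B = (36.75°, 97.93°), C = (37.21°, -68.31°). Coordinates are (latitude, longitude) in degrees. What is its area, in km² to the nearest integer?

Side lengths (central angles): a = 1.8317, b = 0.9677, c = 1.9482 rad; semiperimeter s = 2.3738.
By l'Huilier's theorem, tan(E/4) = √[tan(s/2) tan((s−a)/2) tan((s−b)/2) tan((s−c)/2)], giving spherical excess E = 1.3643 rad.
Area = E·R² = 1.3643 × (3389.5)² ≈ 15674495 km².

15674495 km²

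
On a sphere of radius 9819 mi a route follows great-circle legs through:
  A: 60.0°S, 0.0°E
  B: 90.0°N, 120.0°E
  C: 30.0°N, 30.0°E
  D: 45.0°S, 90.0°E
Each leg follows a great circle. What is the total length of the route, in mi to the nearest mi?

51877 mi

Leg A→B: central angle 2.6180 rad, distance 25706.1 mi.
Leg B→C: central angle 1.0472 rad, distance 10282.4 mi.
Leg C→D: central angle 1.6182 rad, distance 15888.9 mi.
Total: 25706.1 + 10282.4 + 15888.9 ≈ 51877 mi.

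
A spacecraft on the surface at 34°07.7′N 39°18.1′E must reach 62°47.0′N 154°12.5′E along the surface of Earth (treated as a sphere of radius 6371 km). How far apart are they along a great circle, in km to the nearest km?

7801 km

In radians: φ₁ = 0.5957, φ₂ = 1.0958, Δλ = 114.907° = 2.0055 rad.
Haversine: a = sin²(Δφ/2) + cos φ₁ cos φ₂ sin²(Δλ/2) = 0.0612 + (0.8278)(0.4574)(0.7106) = 0.33025.
Central angle c = 2·arcsin(√a) = 1.22442 rad.
Distance = R·c = 6371 × 1.2244 ≈ 7801 km.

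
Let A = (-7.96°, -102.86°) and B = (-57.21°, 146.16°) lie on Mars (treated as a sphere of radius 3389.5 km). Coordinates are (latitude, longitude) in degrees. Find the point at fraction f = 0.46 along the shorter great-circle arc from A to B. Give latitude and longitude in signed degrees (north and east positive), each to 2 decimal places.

-43.40°, -131.51°

The central angle between A and B is δ = 1.6465 rad.
With f = 0.46, the slerp weights are sin((1−f)δ)/sin δ = 0.7787 and sin(fδ)/sin δ = 0.6890.
Weighted sum of the unit vectors: (0.7787)·(-0.2204,-0.9655,-0.1385) + (0.6890)·(-0.4498,0.3016,-0.8407) = (-0.4816, -0.5441, -0.6871).
Converting back: φ = atan2(z, √(x²+y²)) = -43.40°, λ = atan2(y, x) = -131.51°.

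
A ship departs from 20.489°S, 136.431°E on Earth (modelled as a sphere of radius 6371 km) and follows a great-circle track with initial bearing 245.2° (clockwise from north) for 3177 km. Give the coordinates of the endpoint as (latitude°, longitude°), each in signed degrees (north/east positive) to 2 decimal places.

-29.69°, 106.45°

Angular distance δ = d/R = 3177/6371 = 0.49867 rad; initial bearing θ = 4.2795 rad.
sin φ₂ = sin φ₁ cos δ + cos φ₁ sin δ cos θ = (-0.3500)(0.8782) + (0.9367)(0.4783)(-0.4195) = -0.4953, so φ₂ = -29.69°.
Δλ = atan2(sin θ sin δ cos φ₁, cos δ − sin φ₁ sin φ₂) = atan2(-0.4067, 0.7048) = -29.984°.
λ₂ = 136.431° − 29.984° = 106.45°.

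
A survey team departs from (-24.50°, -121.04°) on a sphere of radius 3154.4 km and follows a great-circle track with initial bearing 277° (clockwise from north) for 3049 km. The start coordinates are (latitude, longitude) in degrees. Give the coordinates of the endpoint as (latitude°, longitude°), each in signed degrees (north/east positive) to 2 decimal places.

Angular distance δ = d/R = 3049/3154.4 = 0.96659 rad; initial bearing θ = 4.8346 rad.
sin φ₂ = sin φ₁ cos δ + cos φ₁ sin δ cos θ = (-0.4147)(0.5681) + (0.9100)(0.8230)(0.1219) = -0.1443, so φ₂ = -8.30°.
Δλ = atan2(sin θ sin δ cos φ₁, cos δ − sin φ₁ sin φ₂) = atan2(-0.7433, 0.5083) = -55.635°.
λ₂ = -121.040° − 55.635° = -176.68°.

-8.30°, -176.68°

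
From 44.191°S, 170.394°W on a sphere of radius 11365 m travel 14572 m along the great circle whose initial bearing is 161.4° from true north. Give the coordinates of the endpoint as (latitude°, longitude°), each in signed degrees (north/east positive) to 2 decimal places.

-58.20°, -25.86°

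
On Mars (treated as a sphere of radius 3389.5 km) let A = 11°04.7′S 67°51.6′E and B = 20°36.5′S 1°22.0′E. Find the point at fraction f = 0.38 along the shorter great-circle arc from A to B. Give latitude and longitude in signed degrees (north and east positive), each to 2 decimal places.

-17.35°, 43.48°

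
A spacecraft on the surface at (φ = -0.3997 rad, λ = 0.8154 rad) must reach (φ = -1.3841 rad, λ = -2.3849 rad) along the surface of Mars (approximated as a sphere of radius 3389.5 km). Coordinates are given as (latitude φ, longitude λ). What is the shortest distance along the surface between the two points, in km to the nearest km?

4601 km

With latitudes φ₁ = -22.901°, φ₂ = -79.303° and longitude difference Δλ = 176.636°:
cos c = sin φ₁ sin φ₂ + cos φ₁ cos φ₂ cos Δλ = (-0.3891)(-0.9826) + (0.9212)(0.1856)(-0.9983) = 0.21169,
so c = arccos(0.21169) = 1.35749 rad.
Distance = R·c = 3389.5 × 1.3575 ≈ 4601 km.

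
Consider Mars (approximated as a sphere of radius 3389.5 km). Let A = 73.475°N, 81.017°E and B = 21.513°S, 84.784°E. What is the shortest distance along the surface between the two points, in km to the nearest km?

5621 km

Let φ₁ = 1.2824 rad, φ₂ = -0.3755 rad, and Δλ = 0.0657 rad.
cos c = sin φ₁ sin φ₂ + cos φ₁ cos φ₂ cos Δλ = (0.9587)(-0.3667) + (0.2844)(0.9303)(0.9978) = -0.08752,
so c = arccos(-0.08752) = 1.65843 rad.
Distance = R·c = 3389.5 × 1.6584 ≈ 5621 km.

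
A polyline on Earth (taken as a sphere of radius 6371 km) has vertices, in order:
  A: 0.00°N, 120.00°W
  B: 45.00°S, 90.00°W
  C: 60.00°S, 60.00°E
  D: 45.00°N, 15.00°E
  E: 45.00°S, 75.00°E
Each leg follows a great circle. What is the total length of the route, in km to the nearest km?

Leg A→B: central angle 0.9117 rad, distance 5808.7 km.
Leg B→C: central angle 1.2596 rad, distance 8025.0 km.
Leg C→D: central angle 1.9416 rad, distance 12370.0 km.
Leg D→E: central angle 1.8235 rad, distance 11617.4 km.
Total: 5808.7 + 8025.0 + 12370.0 + 11617.4 ≈ 37821 km.

37821 km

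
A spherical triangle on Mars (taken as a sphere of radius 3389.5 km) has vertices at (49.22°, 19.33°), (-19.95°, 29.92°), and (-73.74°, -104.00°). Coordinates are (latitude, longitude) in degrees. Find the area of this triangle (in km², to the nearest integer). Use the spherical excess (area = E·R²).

9882611 km²

Side lengths (central angles): a = 1.4253, b = 2.5453, c = 1.2184 rad; semiperimeter s = 2.5945.
By l'Huilier's theorem, tan(E/4) = √[tan(s/2) tan((s−a)/2) tan((s−b)/2) tan((s−c)/2)], giving spherical excess E = 0.8602 rad.
Area = E·R² = 0.8602 × (3389.5)² ≈ 9882611 km².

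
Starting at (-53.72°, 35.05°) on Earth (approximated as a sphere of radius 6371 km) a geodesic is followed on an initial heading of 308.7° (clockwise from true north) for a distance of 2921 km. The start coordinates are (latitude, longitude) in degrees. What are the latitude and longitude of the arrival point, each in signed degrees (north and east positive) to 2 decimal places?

-34.00°, 10.43°

Angular distance δ = d/R = 2921/6371 = 0.45848 rad; initial bearing θ = 5.3878 rad.
sin φ₂ = sin φ₁ cos δ + cos φ₁ sin δ cos θ = (-0.8061)(0.8967) + (0.5917)(0.4426)(0.6252) = -0.5591, so φ₂ = -34.00°.
Δλ = atan2(sin θ sin δ cos φ₁, cos δ − sin φ₁ sin φ₂) = atan2(-0.2044, 0.4460) = -24.621°.
λ₂ = 35.050° − 24.621° = 10.43°.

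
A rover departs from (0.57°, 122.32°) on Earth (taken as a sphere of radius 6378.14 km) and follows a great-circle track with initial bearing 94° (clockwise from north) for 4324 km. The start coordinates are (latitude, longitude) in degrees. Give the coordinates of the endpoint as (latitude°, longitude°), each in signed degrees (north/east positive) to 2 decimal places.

Angular distance δ = d/R = 4324/6378.14 = 0.67794 rad; initial bearing θ = 1.6406 rad.
sin φ₂ = sin φ₁ cos δ + cos φ₁ sin δ cos θ = (0.0099)(0.7789) + (1.0000)(0.6272)(-0.0698) = -0.0360, so φ₂ = -2.06°.
Δλ = atan2(sin θ sin δ cos φ₁, cos δ − sin φ₁ sin φ₂) = atan2(0.6256, 0.7792) = 38.761°.
λ₂ = 122.320° + 38.761° = 161.08°.

-2.06°, 161.08°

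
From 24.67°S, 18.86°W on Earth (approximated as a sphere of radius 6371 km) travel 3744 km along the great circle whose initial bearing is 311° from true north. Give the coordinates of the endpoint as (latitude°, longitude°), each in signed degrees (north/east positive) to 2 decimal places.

-0.96°, -43.60°

Angular distance δ = d/R = 3744/6371 = 0.58766 rad; initial bearing θ = 5.4280 rad.
sin φ₂ = sin φ₁ cos δ + cos φ₁ sin δ cos θ = (-0.4174)(0.8322) + (0.9087)(0.5544)(0.6561) = -0.0168, so φ₂ = -0.96°.
Δλ = atan2(sin θ sin δ cos φ₁, cos δ − sin φ₁ sin φ₂) = atan2(-0.3802, 0.8252) = -24.739°.
λ₂ = -18.860° − 24.739° = -43.60°.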